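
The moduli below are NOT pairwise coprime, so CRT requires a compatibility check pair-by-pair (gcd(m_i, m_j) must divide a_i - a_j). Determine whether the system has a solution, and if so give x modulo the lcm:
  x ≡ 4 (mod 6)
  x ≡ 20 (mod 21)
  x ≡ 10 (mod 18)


Moduli 6, 21, 18 are not pairwise coprime, so CRT works modulo lcm(m_i) when all pairwise compatibility conditions hold.
Pairwise compatibility: gcd(m_i, m_j) must divide a_i - a_j for every pair.
Merge one congruence at a time:
  Start: x ≡ 4 (mod 6).
  Combine with x ≡ 20 (mod 21): gcd(6, 21) = 3, and 20 - 4 = 16 is NOT divisible by 3.
    ⇒ system is inconsistent (no integer solution).

No solution (the system is inconsistent).


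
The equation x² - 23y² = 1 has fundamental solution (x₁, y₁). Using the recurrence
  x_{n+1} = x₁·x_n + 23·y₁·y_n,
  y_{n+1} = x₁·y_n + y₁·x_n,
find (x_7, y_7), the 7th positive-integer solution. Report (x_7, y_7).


Step 1: Find the fundamental solution (x₁, y₁) of x² - 23y² = 1.
  Expand √23 as a continued fraction. a₀ = ⌊√23⌋ = 4; iterate m_{k+1} = d_k·a_k − m_k, d_{k+1} = (23 − m_{k+1}²)/d_k, a_{k+1} = ⌊(a₀ + m_{k+1})/d_{k+1}⌋ (starting m₀ = 0, d₀ = 1), with convergents p_k = a_k·p_{k-1} + p_{k-2}, q_k = a_k·q_{k-1} + q_{k-2} (p₋₁ = 1, q₋₁ = 0):
  k = 0: a₀ = 4; p₀/q₀ = 4/1; p₀² − 23·q₀² = 16 − 23 = -7.
  k = 1: m = 4, d = 7, a = ⌊(4 + 4)/7⌋ = 1; p/q = (1·4 + 1)/(1·1 + 0) = 5/1; p² − 23·q² = 25 − 23 = 2.
  k = 2: m = 3, d = 2, a = ⌊(4 + 3)/2⌋ = 3; p/q = (3·5 + 4)/(3·1 + 1) = 19/4; p² − 23·q² = 361 − 368 = -7.
  k = 3: m = 3, d = 7, a = ⌊(4 + 3)/7⌋ = 1; p/q = (1·19 + 5)/(1·4 + 1) = 24/5; p² − 23·q² = 576 − 575 = 1.
  The first convergent with p² − 23·q² = 1 gives the fundamental solution (x₁, y₁) = (24, 5).
Step 2: Apply the recurrence (x_{n+1}, y_{n+1}) = (x₁x_n + 23y₁y_n, x₁y_n + y₁x_n) repeatedly.
  From (x_1, y_1) = (24, 5): x_2 = 24·24 + 23·5·5 = 1151; y_2 = 24·5 + 5·24 = 240.
  From (x_2, y_2) = (1151, 240): x_3 = 24·1151 + 23·5·240 = 55224; y_3 = 24·240 + 5·1151 = 11515.
  From (x_3, y_3) = (55224, 11515): x_4 = 24·55224 + 23·5·11515 = 2649601; y_4 = 24·11515 + 5·55224 = 552480.
  From (x_4, y_4) = (2649601, 552480): x_5 = 24·2649601 + 23·5·552480 = 127125624; y_5 = 24·552480 + 5·2649601 = 26507525.
  From (x_5, y_5) = (127125624, 26507525): x_6 = 24·127125624 + 23·5·26507525 = 6099380351; y_6 = 24·26507525 + 5·127125624 = 1271808720.
  From (x_6, y_6) = (6099380351, 1271808720): x_7 = 24·6099380351 + 23·5·1271808720 = 292643131224; y_7 = 24·1271808720 + 5·6099380351 = 61020311035.
Step 3: Verify x_7² - 23·y_7² = 85640002252587283738176 - 85640002252587283738175 = 1 (should be 1). ✓

(x_1, y_1) = (24, 5); (x_7, y_7) = (292643131224, 61020311035).


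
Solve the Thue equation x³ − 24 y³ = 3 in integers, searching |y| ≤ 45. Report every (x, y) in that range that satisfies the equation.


The equation is x³ - 24y³ = 3. For fixed y, x³ = 24·y³ + 3, so a solution requires the RHS to be a perfect cube.
Strategy: iterate y from -45 to 45, compute RHS = 24·y³ + 3, and check whether it is a (positive or negative) perfect cube.
Check small values of y:
  y = 0: RHS = 3 is not a perfect cube.
  y = 1: RHS = 27 = (3)³ ⇒ x = 3 works.
  y = -1: RHS = -21 is not a perfect cube.
  y = 2: RHS = 195 is not a perfect cube.
  y = -2: RHS = -189 is not a perfect cube.
  y = 3: RHS = 651 is not a perfect cube.
  y = -3: RHS = -645 is not a perfect cube.
Continuing the search up to |y| = 45 finds no further solutions beyond those listed.
Collected solutions: (3, 1).

Solutions (with |y| ≤ 45): (3, 1).


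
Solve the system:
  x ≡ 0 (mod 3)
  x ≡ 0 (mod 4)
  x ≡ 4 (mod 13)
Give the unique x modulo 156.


Moduli 3, 4, 13 are pairwise coprime; by CRT there is a unique solution modulo M = 3 · 4 · 13 = 156.
Solve pairwise, accumulating the modulus:
  Start with x ≡ 0 (mod 3).
  Combine with x ≡ 0 (mod 4): since gcd(3, 4) = 1, we get a unique residue mod 12.
    Write x = 0 + 3·t and substitute into x ≡ 0 (mod 4): 3·t ≡ 0 − 0 = 0 (mod 4).
    The inverse of 3 mod 4 is 3 (since 3·3 = 9 = 2·4 + 1), so t ≡ 3·0 = 0 ≡ 0 (mod 4).
    Then x = 0 + 3·0 = 0, valid modulo lcm(3, 4) = 12: x ≡ 0 (mod 12).
  Combine with x ≡ 4 (mod 13): since gcd(12, 13) = 1, we get a unique residue mod 156.
    Write x = 0 + 12·t and substitute into x ≡ 4 (mod 13): 12·t ≡ 4 − 0 = 4 (mod 13).
    The inverse of 12 mod 13 is 12 (since 12·12 = 144 = 11·13 + 1), so t ≡ 12·4 = 48 ≡ 9 (mod 13).
    Then x = 0 + 12·9 = 108, valid modulo lcm(12, 13) = 156: x ≡ 108 (mod 156).
Verify: 108 mod 3 = 0 ✓, 108 mod 4 = 0 ✓, 108 mod 13 = 4 ✓.

x ≡ 108 (mod 156).


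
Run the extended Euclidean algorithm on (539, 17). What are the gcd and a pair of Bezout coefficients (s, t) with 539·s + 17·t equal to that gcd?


Euclidean algorithm on (539, 17) — divide until remainder is 0:
  539 = 31 · 17 + 12
  17 = 1 · 12 + 5
  12 = 2 · 5 + 2
  5 = 2 · 2 + 1
  2 = 2 · 1 + 0
gcd(539, 17) = 1.
Track Bezout coefficients alongside the remainders: start with r₀ = 539 = a·1 + b·0 (s = 1, t = 0) and r₁ = 17 = a·0 + b·1 (s = 0, t = 1); each new remainder r_{k+1} = r_{k-1} − q_k·r_k inherits s_{k+1} = s_{k-1} − q_k·s_k, t_{k+1} = t_{k-1} − q_k·t_k, so r_k = a·s_k + b·t_k at every step:
  q = 31: r = 12, s = 1 − 31·0 = 1, t = 0 − 31·1 = -31  (check: 539·1 + 17·(-31) = 12)
  q = 1: r = 5, s = 0 − 1·1 = -1, t = 1 − 1·(-31) = 32  (check: 539·(-1) + 17·32 = 5)
  q = 2: r = 2, s = 1 − 2·(-1) = 3, t = -31 − 2·32 = -95  (check: 539·3 + 17·(-95) = 2)
  q = 2: r = 1, s = -1 − 2·3 = -7, t = 32 − 2·(-95) = 222  (check: 539·(-7) + 17·222 = 1)
The row with r = 1 (the gcd) gives the Bezout coefficients s = -7, t = 222.
Result: 539 · (-7) + 17 · (222) = 1.

gcd(539, 17) = 1; s = -7, t = 222 (check: 539·(-7) + 17·222 = 1).


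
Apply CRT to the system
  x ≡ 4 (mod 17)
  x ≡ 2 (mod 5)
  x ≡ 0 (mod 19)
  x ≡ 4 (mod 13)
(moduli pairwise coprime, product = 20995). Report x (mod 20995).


Product of moduli M = 17 · 5 · 19 · 13 = 20995.
Merge one congruence at a time:
  Start: x ≡ 4 (mod 17).
  Combine with x ≡ 2 (mod 5); new modulus lcm = 85.
    Write x = 4 + 17·t and substitute into x ≡ 2 (mod 5): 17·t ≡ 2 − 4 = -2 (mod 5).
    Reduce coefficients mod 5: 2·t ≡ 3 (mod 5).
    The inverse of 2 mod 5 is 3 (since 2·3 = 6 = 1·5 + 1), so t ≡ 3·3 = 9 ≡ 4 (mod 5).
    Then x = 4 + 17·4 = 72, valid modulo lcm(17, 5) = 85: x ≡ 72 (mod 85).
  Combine with x ≡ 0 (mod 19); new modulus lcm = 1615.
    Write x = 72 + 85·t and substitute into x ≡ 0 (mod 19): 85·t ≡ 0 − 72 = -72 (mod 19).
    Reduce coefficients mod 19: 9·t ≡ 4 (mod 19).
    The inverse of 9 mod 19 is 17 (since 9·17 = 153 = 8·19 + 1), so t ≡ 17·4 = 68 ≡ 11 (mod 19).
    Then x = 72 + 85·11 = 1007, valid modulo lcm(85, 19) = 1615: x ≡ 1007 (mod 1615).
  Combine with x ≡ 4 (mod 13); new modulus lcm = 20995.
    Write x = 1007 + 1615·t and substitute into x ≡ 4 (mod 13): 1615·t ≡ 4 − 1007 = -1003 (mod 13).
    Reduce coefficients mod 13: 3·t ≡ 11 (mod 13).
    The inverse of 3 mod 13 is 9 (since 3·9 = 27 = 2·13 + 1), so t ≡ 9·11 = 99 ≡ 8 (mod 13).
    Then x = 1007 + 1615·8 = 13927, valid modulo lcm(1615, 13) = 20995: x ≡ 13927 (mod 20995).
Verify against each original: 13927 mod 17 = 4, 13927 mod 5 = 2, 13927 mod 19 = 0, 13927 mod 13 = 4.

x ≡ 13927 (mod 20995).


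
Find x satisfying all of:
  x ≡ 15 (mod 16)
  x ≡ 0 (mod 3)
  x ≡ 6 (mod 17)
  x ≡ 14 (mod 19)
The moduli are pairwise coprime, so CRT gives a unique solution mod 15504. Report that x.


Product of moduli M = 16 · 3 · 17 · 19 = 15504.
Merge one congruence at a time:
  Start: x ≡ 15 (mod 16).
  Combine with x ≡ 0 (mod 3); new modulus lcm = 48.
    Write x = 15 + 16·t and substitute into x ≡ 0 (mod 3): 16·t ≡ 0 − 15 = -15 (mod 3).
    Reduce coefficients mod 3: 1·t ≡ 0 (mod 3).
    So t ≡ 0 (mod 3).
    Then x = 15 + 16·0 = 15, valid modulo lcm(16, 3) = 48: x ≡ 15 (mod 48).
  Combine with x ≡ 6 (mod 17); new modulus lcm = 816.
    Write x = 15 + 48·t and substitute into x ≡ 6 (mod 17): 48·t ≡ 6 − 15 = -9 (mod 17).
    Reduce coefficients mod 17: 14·t ≡ 8 (mod 17).
    The inverse of 14 mod 17 is 11 (since 14·11 = 154 = 9·17 + 1), so t ≡ 11·8 = 88 ≡ 3 (mod 17).
    Then x = 15 + 48·3 = 159, valid modulo lcm(48, 17) = 816: x ≡ 159 (mod 816).
  Combine with x ≡ 14 (mod 19); new modulus lcm = 15504.
    Write x = 159 + 816·t and substitute into x ≡ 14 (mod 19): 816·t ≡ 14 − 159 = -145 (mod 19).
    Reduce coefficients mod 19: 18·t ≡ 7 (mod 19).
    The inverse of 18 mod 19 is 18 (since 18·18 = 324 = 17·19 + 1), so t ≡ 18·7 = 126 ≡ 12 (mod 19).
    Then x = 159 + 816·12 = 9951, valid modulo lcm(816, 19) = 15504: x ≡ 9951 (mod 15504).
Verify against each original: 9951 mod 16 = 15, 9951 mod 3 = 0, 9951 mod 17 = 6, 9951 mod 19 = 14.

x ≡ 9951 (mod 15504).


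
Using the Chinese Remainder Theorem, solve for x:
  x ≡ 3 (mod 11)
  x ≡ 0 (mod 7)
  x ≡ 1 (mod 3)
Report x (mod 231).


Moduli 11, 7, 3 are pairwise coprime; by CRT there is a unique solution modulo M = 11 · 7 · 3 = 231.
Solve pairwise, accumulating the modulus:
  Start with x ≡ 3 (mod 11).
  Combine with x ≡ 0 (mod 7): since gcd(11, 7) = 1, we get a unique residue mod 77.
    Write x = 3 + 11·t and substitute into x ≡ 0 (mod 7): 11·t ≡ 0 − 3 = -3 (mod 7).
    Reduce coefficients mod 7: 4·t ≡ 4 (mod 7).
    The inverse of 4 mod 7 is 2 (since 4·2 = 8 = 1·7 + 1), so t ≡ 2·4 = 8 ≡ 1 (mod 7).
    Then x = 3 + 11·1 = 14, valid modulo lcm(11, 7) = 77: x ≡ 14 (mod 77).
  Combine with x ≡ 1 (mod 3): since gcd(77, 3) = 1, we get a unique residue mod 231.
    Write x = 14 + 77·t and substitute into x ≡ 1 (mod 3): 77·t ≡ 1 − 14 = -13 (mod 3).
    Reduce coefficients mod 3: 2·t ≡ 2 (mod 3).
    The inverse of 2 mod 3 is 2 (since 2·2 = 4 = 1·3 + 1), so t ≡ 2·2 = 4 ≡ 1 (mod 3).
    Then x = 14 + 77·1 = 91, valid modulo lcm(77, 3) = 231: x ≡ 91 (mod 231).
Verify: 91 mod 11 = 3 ✓, 91 mod 7 = 0 ✓, 91 mod 3 = 1 ✓.

x ≡ 91 (mod 231).


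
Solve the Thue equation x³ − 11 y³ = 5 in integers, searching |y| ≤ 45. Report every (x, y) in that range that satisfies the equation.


The equation is x³ - 11y³ = 5. For fixed y, x³ = 11·y³ + 5, so a solution requires the RHS to be a perfect cube.
Strategy: iterate y from -45 to 45, compute RHS = 11·y³ + 5, and check whether it is a (positive or negative) perfect cube.
Check small values of y:
  y = 0: RHS = 5 is not a perfect cube.
  y = 1: RHS = 16 is not a perfect cube.
  y = -1: RHS = -6 is not a perfect cube.
  y = 2: RHS = 93 is not a perfect cube.
  y = -2: RHS = -83 is not a perfect cube.
  y = 3: RHS = 302 is not a perfect cube.
  y = -3: RHS = -292 is not a perfect cube.
Continuing the search up to |y| = 45 finds no solutions either.
No (x, y) in the scanned range satisfies the equation.

No integer solutions with |y| ≤ 45.


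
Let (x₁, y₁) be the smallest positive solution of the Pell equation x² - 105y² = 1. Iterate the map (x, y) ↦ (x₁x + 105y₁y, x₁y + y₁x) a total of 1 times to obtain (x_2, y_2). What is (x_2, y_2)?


Step 1: Find the fundamental solution (x₁, y₁) of x² - 105y² = 1.
  Expand √105 as a continued fraction. a₀ = ⌊√105⌋ = 10; iterate m_{k+1} = d_k·a_k − m_k, d_{k+1} = (105 − m_{k+1}²)/d_k, a_{k+1} = ⌊(a₀ + m_{k+1})/d_{k+1}⌋ (starting m₀ = 0, d₀ = 1), with convergents p_k = a_k·p_{k-1} + p_{k-2}, q_k = a_k·q_{k-1} + q_{k-2} (p₋₁ = 1, q₋₁ = 0):
  k = 0: a₀ = 10; p₀/q₀ = 10/1; p₀² − 105·q₀² = 100 − 105 = -5.
  k = 1: m = 10, d = 5, a = ⌊(10 + 10)/5⌋ = 4; p/q = (4·10 + 1)/(4·1 + 0) = 41/4; p² − 105·q² = 1681 − 1680 = 1.
  The first convergent with p² − 105·q² = 1 gives the fundamental solution (x₁, y₁) = (41, 4).
Step 2: Apply the recurrence (x_{n+1}, y_{n+1}) = (x₁x_n + 105y₁y_n, x₁y_n + y₁x_n) repeatedly.
  From (x_1, y_1) = (41, 4): x_2 = 41·41 + 105·4·4 = 3361; y_2 = 41·4 + 4·41 = 328.
Step 3: Verify x_2² - 105·y_2² = 11296321 - 11296320 = 1 (should be 1). ✓

(x_1, y_1) = (41, 4); (x_2, y_2) = (3361, 328).


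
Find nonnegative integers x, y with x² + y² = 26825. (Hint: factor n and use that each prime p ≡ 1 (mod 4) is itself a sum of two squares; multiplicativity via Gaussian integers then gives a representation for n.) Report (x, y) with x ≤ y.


Step 1: Factor n = 26825 = 5^2 · 29 · 37.
Step 2: Check the mod-4 condition on each prime factor: 5 ≡ 1 (mod 4), exponent 2; 29 ≡ 1 (mod 4), exponent 1; 37 ≡ 1 (mod 4), exponent 1.
All primes ≡ 3 (mod 4) appear to even exponent (or don't appear), so by the two-squares theorem n IS expressible as a sum of two squares.
Step 3: Build a representation. Group n = k² · m with k = 5 and m = 29 · 37 = 1073 (a product of primes ≡ 1 (mod 4)); a representation of m scales to one of n via (k·x)² + (k·y)² = k²(x² + y²). Each prime p ≡ 1 (mod 4) is itself a sum of two squares; find a² by testing p − a² for a perfect square:
  29: 29 − 1² = 28, 29 − 2² = 25 = 5² ⇒ 29 = 2² + 5².
  37: 37 − 1² = 36 = 6² ⇒ 37 = 1² + 6².
  Combine using the Brahmagupta–Fibonacci identity (a² + b²)(c² + d²) = (ac − bd)² + (ad + bc)² = (ac + bd)² + (ad − bc)²:
  29 · 37 = 1073: from (2² + 5²)(1² + 6²), take (2·1 − 5·6, 2·6 + 5·1) = (2 − 30, 12 + 5) = (-28, 17); dropping signs (only squares matter) gives (28, 17); check 28² + 17² = 784 + 289 = 1073 ✓.
  Scale by k = 5: (5·28, 5·17) = (140, 85).
Step 4: Order so x ≤ y and verify: 85² + 140² = 7225 + 19600 = 26825 = n. ✓

n = 26825 = 85² + 140² (one valid representation with x ≤ y).


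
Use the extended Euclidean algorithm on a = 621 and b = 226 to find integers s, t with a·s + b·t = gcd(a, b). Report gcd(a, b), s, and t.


Euclidean algorithm on (621, 226) — divide until remainder is 0:
  621 = 2 · 226 + 169
  226 = 1 · 169 + 57
  169 = 2 · 57 + 55
  57 = 1 · 55 + 2
  55 = 27 · 2 + 1
  2 = 2 · 1 + 0
gcd(621, 226) = 1.
Track Bezout coefficients alongside the remainders: start with r₀ = 621 = a·1 + b·0 (s = 1, t = 0) and r₁ = 226 = a·0 + b·1 (s = 0, t = 1); each new remainder r_{k+1} = r_{k-1} − q_k·r_k inherits s_{k+1} = s_{k-1} − q_k·s_k, t_{k+1} = t_{k-1} − q_k·t_k, so r_k = a·s_k + b·t_k at every step:
  q = 2: r = 169, s = 1 − 2·0 = 1, t = 0 − 2·1 = -2  (check: 621·1 + 226·(-2) = 169)
  q = 1: r = 57, s = 0 − 1·1 = -1, t = 1 − 1·(-2) = 3  (check: 621·(-1) + 226·3 = 57)
  q = 2: r = 55, s = 1 − 2·(-1) = 3, t = -2 − 2·3 = -8  (check: 621·3 + 226·(-8) = 55)
  q = 1: r = 2, s = -1 − 1·3 = -4, t = 3 − 1·(-8) = 11  (check: 621·(-4) + 226·11 = 2)
  q = 27: r = 1, s = 3 − 27·(-4) = 111, t = -8 − 27·11 = -305  (check: 621·111 + 226·(-305) = 1)
The row with r = 1 (the gcd) gives the Bezout coefficients s = 111, t = -305.
Result: 621 · (111) + 226 · (-305) = 1.

gcd(621, 226) = 1; s = 111, t = -305 (check: 621·111 + 226·(-305) = 1).


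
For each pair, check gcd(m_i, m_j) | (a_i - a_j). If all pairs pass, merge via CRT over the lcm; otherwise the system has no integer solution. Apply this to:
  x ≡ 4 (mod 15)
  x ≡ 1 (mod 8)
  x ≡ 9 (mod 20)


Moduli 15, 8, 20 are not pairwise coprime, so CRT works modulo lcm(m_i) when all pairwise compatibility conditions hold.
Pairwise compatibility: gcd(m_i, m_j) must divide a_i - a_j for every pair.
Merge one congruence at a time:
  Start: x ≡ 4 (mod 15).
  Combine with x ≡ 1 (mod 8): gcd(15, 8) = 1; 1 - 4 = -3, which IS divisible by 1, so compatible.
    Write x = 4 + 15·t and substitute into x ≡ 1 (mod 8): 15·t ≡ 1 − 4 = -3 (mod 8).
    Reduce coefficients mod 8: 7·t ≡ 5 (mod 8).
    The inverse of 7 mod 8 is 7 (since 7·7 = 49 = 6·8 + 1), so t ≡ 7·5 = 35 ≡ 3 (mod 8).
    Then x = 4 + 15·3 = 49, valid modulo lcm(15, 8) = 120: x ≡ 49 (mod 120).
  Combine with x ≡ 9 (mod 20): gcd(120, 20) = 20; 9 - 49 = -40, which IS divisible by 20, so compatible.
    Write x = 49 + 120·t and substitute into x ≡ 9 (mod 20): 120·t ≡ 9 − 49 = -40 (mod 20).
    Divide the congruence (and modulus) by g = 20: 6·t ≡ -2 (mod 1).
    Modulo 1 every t works; take t = 0.
    Then x = 49 + 120·0 = 49, valid modulo lcm(120, 20) = 120: x ≡ 49 (mod 120).
Verify: 49 mod 15 = 4, 49 mod 8 = 1, 49 mod 20 = 9.

x ≡ 49 (mod 120).


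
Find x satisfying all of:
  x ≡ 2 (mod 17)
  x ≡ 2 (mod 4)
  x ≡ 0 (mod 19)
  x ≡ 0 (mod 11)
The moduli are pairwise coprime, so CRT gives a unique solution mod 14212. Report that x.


Product of moduli M = 17 · 4 · 19 · 11 = 14212.
Merge one congruence at a time:
  Start: x ≡ 2 (mod 17).
  Combine with x ≡ 2 (mod 4); new modulus lcm = 68.
    Write x = 2 + 17·t and substitute into x ≡ 2 (mod 4): 17·t ≡ 2 − 2 = 0 (mod 4).
    Reduce coefficients mod 4: 1·t ≡ 0 (mod 4).
    So t ≡ 0 (mod 4).
    Then x = 2 + 17·0 = 2, valid modulo lcm(17, 4) = 68: x ≡ 2 (mod 68).
  Combine with x ≡ 0 (mod 19); new modulus lcm = 1292.
    Write x = 2 + 68·t and substitute into x ≡ 0 (mod 19): 68·t ≡ 0 − 2 = -2 (mod 19).
    Reduce coefficients mod 19: 11·t ≡ 17 (mod 19).
    The inverse of 11 mod 19 is 7 (since 11·7 = 77 = 4·19 + 1), so t ≡ 7·17 = 119 ≡ 5 (mod 19).
    Then x = 2 + 68·5 = 342, valid modulo lcm(68, 19) = 1292: x ≡ 342 (mod 1292).
  Combine with x ≡ 0 (mod 11); new modulus lcm = 14212.
    Write x = 342 + 1292·t and substitute into x ≡ 0 (mod 11): 1292·t ≡ 0 − 342 = -342 (mod 11).
    Reduce coefficients mod 11: 5·t ≡ 10 (mod 11).
    The inverse of 5 mod 11 is 9 (since 5·9 = 45 = 4·11 + 1), so t ≡ 9·10 = 90 ≡ 2 (mod 11).
    Then x = 342 + 1292·2 = 2926, valid modulo lcm(1292, 11) = 14212: x ≡ 2926 (mod 14212).
Verify against each original: 2926 mod 17 = 2, 2926 mod 4 = 2, 2926 mod 19 = 0, 2926 mod 11 = 0.

x ≡ 2926 (mod 14212).


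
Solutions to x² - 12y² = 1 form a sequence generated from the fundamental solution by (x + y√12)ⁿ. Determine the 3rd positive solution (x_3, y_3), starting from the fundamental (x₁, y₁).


Step 1: Find the fundamental solution (x₁, y₁) of x² - 12y² = 1.
  Expand √12 as a continued fraction. a₀ = ⌊√12⌋ = 3; iterate m_{k+1} = d_k·a_k − m_k, d_{k+1} = (12 − m_{k+1}²)/d_k, a_{k+1} = ⌊(a₀ + m_{k+1})/d_{k+1}⌋ (starting m₀ = 0, d₀ = 1), with convergents p_k = a_k·p_{k-1} + p_{k-2}, q_k = a_k·q_{k-1} + q_{k-2} (p₋₁ = 1, q₋₁ = 0):
  k = 0: a₀ = 3; p₀/q₀ = 3/1; p₀² − 12·q₀² = 9 − 12 = -3.
  k = 1: m = 3, d = 3, a = ⌊(3 + 3)/3⌋ = 2; p/q = (2·3 + 1)/(2·1 + 0) = 7/2; p² − 12·q² = 49 − 48 = 1.
  The first convergent with p² − 12·q² = 1 gives the fundamental solution (x₁, y₁) = (7, 2).
Step 2: Apply the recurrence (x_{n+1}, y_{n+1}) = (x₁x_n + 12y₁y_n, x₁y_n + y₁x_n) repeatedly.
  From (x_1, y_1) = (7, 2): x_2 = 7·7 + 12·2·2 = 97; y_2 = 7·2 + 2·7 = 28.
  From (x_2, y_2) = (97, 28): x_3 = 7·97 + 12·2·28 = 1351; y_3 = 7·28 + 2·97 = 390.
Step 3: Verify x_3² - 12·y_3² = 1825201 - 1825200 = 1 (should be 1). ✓

(x_1, y_1) = (7, 2); (x_3, y_3) = (1351, 390).


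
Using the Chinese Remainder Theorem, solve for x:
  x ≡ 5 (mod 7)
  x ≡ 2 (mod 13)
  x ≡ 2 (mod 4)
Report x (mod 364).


Moduli 7, 13, 4 are pairwise coprime; by CRT there is a unique solution modulo M = 7 · 13 · 4 = 364.
Solve pairwise, accumulating the modulus:
  Start with x ≡ 5 (mod 7).
  Combine with x ≡ 2 (mod 13): since gcd(7, 13) = 1, we get a unique residue mod 91.
    Write x = 5 + 7·t and substitute into x ≡ 2 (mod 13): 7·t ≡ 2 − 5 = -3 (mod 13).
    Reduce coefficients mod 13: 7·t ≡ 10 (mod 13).
    The inverse of 7 mod 13 is 2 (since 7·2 = 14 = 1·13 + 1), so t ≡ 2·10 = 20 ≡ 7 (mod 13).
    Then x = 5 + 7·7 = 54, valid modulo lcm(7, 13) = 91: x ≡ 54 (mod 91).
  Combine with x ≡ 2 (mod 4): since gcd(91, 4) = 1, we get a unique residue mod 364.
    Write x = 54 + 91·t and substitute into x ≡ 2 (mod 4): 91·t ≡ 2 − 54 = -52 (mod 4).
    Reduce coefficients mod 4: 3·t ≡ 0 (mod 4).
    The inverse of 3 mod 4 is 3 (since 3·3 = 9 = 2·4 + 1), so t ≡ 3·0 = 0 ≡ 0 (mod 4).
    Then x = 54 + 91·0 = 54, valid modulo lcm(91, 4) = 364: x ≡ 54 (mod 364).
Verify: 54 mod 7 = 5 ✓, 54 mod 13 = 2 ✓, 54 mod 4 = 2 ✓.

x ≡ 54 (mod 364).


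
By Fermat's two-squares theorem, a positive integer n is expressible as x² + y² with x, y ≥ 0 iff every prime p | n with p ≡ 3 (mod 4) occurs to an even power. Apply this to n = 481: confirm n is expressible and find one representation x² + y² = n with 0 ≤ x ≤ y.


Step 1: Factor n = 481 = 13 · 37.
Step 2: Check the mod-4 condition on each prime factor: 13 ≡ 1 (mod 4), exponent 1; 37 ≡ 1 (mod 4), exponent 1.
All primes ≡ 3 (mod 4) appear to even exponent (or don't appear), so by the two-squares theorem n IS expressible as a sum of two squares.
Step 3: Build a representation. Here n = 13 · 37 is a product of primes ≡ 1 (mod 4). Each prime p ≡ 1 (mod 4) is itself a sum of two squares; find a² by testing p − a² for a perfect square:
  13: 13 − 1² = 12, 13 − 2² = 9 = 3² ⇒ 13 = 2² + 3².
  37: 37 − 1² = 36 = 6² ⇒ 37 = 1² + 6².
  Combine using the Brahmagupta–Fibonacci identity (a² + b²)(c² + d²) = (ac − bd)² + (ad + bc)² = (ac + bd)² + (ad − bc)²:
  13 · 37 = 481: from (2² + 3²)(1² + 6²), take (2·1 − 3·6, 2·6 + 3·1) = (2 − 18, 12 + 3) = (-16, 15); dropping signs (only squares matter) gives (16, 15); check 16² + 15² = 256 + 225 = 481 ✓.
Step 4: Order so x ≤ y and verify: 15² + 16² = 225 + 256 = 481 = n. ✓

n = 481 = 15² + 16² (one valid representation with x ≤ y).


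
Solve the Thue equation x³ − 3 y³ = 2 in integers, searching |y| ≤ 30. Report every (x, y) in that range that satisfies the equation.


The equation is x³ - 3y³ = 2. For fixed y, x³ = 3·y³ + 2, so a solution requires the RHS to be a perfect cube.
Strategy: iterate y from -30 to 30, compute RHS = 3·y³ + 2, and check whether it is a (positive or negative) perfect cube.
Check small values of y:
  y = 0: RHS = 2 is not a perfect cube.
  y = 1: RHS = 5 is not a perfect cube.
  y = -1: RHS = -1 = (-1)³ ⇒ x = -1 works.
  y = 2: RHS = 26 is not a perfect cube.
  y = -2: RHS = -22 is not a perfect cube.
  y = 3: RHS = 83 is not a perfect cube.
  y = -3: RHS = -79 is not a perfect cube.
Continuing the search up to |y| = 30 finds no further solutions beyond those listed.
Collected solutions: (-1, -1).

Solutions (with |y| ≤ 30): (-1, -1).


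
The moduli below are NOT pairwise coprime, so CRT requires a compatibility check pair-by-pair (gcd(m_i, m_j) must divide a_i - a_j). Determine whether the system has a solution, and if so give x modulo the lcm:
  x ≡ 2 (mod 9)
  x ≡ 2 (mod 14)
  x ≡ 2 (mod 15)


Moduli 9, 14, 15 are not pairwise coprime, so CRT works modulo lcm(m_i) when all pairwise compatibility conditions hold.
Pairwise compatibility: gcd(m_i, m_j) must divide a_i - a_j for every pair.
Merge one congruence at a time:
  Start: x ≡ 2 (mod 9).
  Combine with x ≡ 2 (mod 14): gcd(9, 14) = 1; 2 - 2 = 0, which IS divisible by 1, so compatible.
    Write x = 2 + 9·t and substitute into x ≡ 2 (mod 14): 9·t ≡ 2 − 2 = 0 (mod 14).
    The inverse of 9 mod 14 is 11 (since 9·11 = 99 = 7·14 + 1), so t ≡ 11·0 = 0 ≡ 0 (mod 14).
    Then x = 2 + 9·0 = 2, valid modulo lcm(9, 14) = 126: x ≡ 2 (mod 126).
  Combine with x ≡ 2 (mod 15): gcd(126, 15) = 3; 2 - 2 = 0, which IS divisible by 3, so compatible.
    Write x = 2 + 126·t and substitute into x ≡ 2 (mod 15): 126·t ≡ 2 − 2 = 0 (mod 15).
    Divide the congruence (and modulus) by g = 3: 42·t ≡ 0 (mod 5).
    Reduce coefficients mod 5: 2·t ≡ 0 (mod 5).
    The inverse of 2 mod 5 is 3 (since 2·3 = 6 = 1·5 + 1), so t ≡ 3·0 = 0 ≡ 0 (mod 5).
    Then x = 2 + 126·0 = 2, valid modulo lcm(126, 15) = 630: x ≡ 2 (mod 630).
Verify: 2 mod 9 = 2, 2 mod 14 = 2, 2 mod 15 = 2.

x ≡ 2 (mod 630).


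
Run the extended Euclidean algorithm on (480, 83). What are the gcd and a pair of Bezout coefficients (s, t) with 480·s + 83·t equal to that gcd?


Euclidean algorithm on (480, 83) — divide until remainder is 0:
  480 = 5 · 83 + 65
  83 = 1 · 65 + 18
  65 = 3 · 18 + 11
  18 = 1 · 11 + 7
  11 = 1 · 7 + 4
  7 = 1 · 4 + 3
  4 = 1 · 3 + 1
  3 = 3 · 1 + 0
gcd(480, 83) = 1.
Track Bezout coefficients alongside the remainders: start with r₀ = 480 = a·1 + b·0 (s = 1, t = 0) and r₁ = 83 = a·0 + b·1 (s = 0, t = 1); each new remainder r_{k+1} = r_{k-1} − q_k·r_k inherits s_{k+1} = s_{k-1} − q_k·s_k, t_{k+1} = t_{k-1} − q_k·t_k, so r_k = a·s_k + b·t_k at every step:
  q = 5: r = 65, s = 1 − 5·0 = 1, t = 0 − 5·1 = -5  (check: 480·1 + 83·(-5) = 65)
  q = 1: r = 18, s = 0 − 1·1 = -1, t = 1 − 1·(-5) = 6  (check: 480·(-1) + 83·6 = 18)
  q = 3: r = 11, s = 1 − 3·(-1) = 4, t = -5 − 3·6 = -23  (check: 480·4 + 83·(-23) = 11)
  q = 1: r = 7, s = -1 − 1·4 = -5, t = 6 − 1·(-23) = 29  (check: 480·(-5) + 83·29 = 7)
  q = 1: r = 4, s = 4 − 1·(-5) = 9, t = -23 − 1·29 = -52  (check: 480·9 + 83·(-52) = 4)
  q = 1: r = 3, s = -5 − 1·9 = -14, t = 29 − 1·(-52) = 81  (check: 480·(-14) + 83·81 = 3)
  q = 1: r = 1, s = 9 − 1·(-14) = 23, t = -52 − 1·81 = -133  (check: 480·23 + 83·(-133) = 1)
The row with r = 1 (the gcd) gives the Bezout coefficients s = 23, t = -133.
Result: 480 · (23) + 83 · (-133) = 1.

gcd(480, 83) = 1; s = 23, t = -133 (check: 480·23 + 83·(-133) = 1).


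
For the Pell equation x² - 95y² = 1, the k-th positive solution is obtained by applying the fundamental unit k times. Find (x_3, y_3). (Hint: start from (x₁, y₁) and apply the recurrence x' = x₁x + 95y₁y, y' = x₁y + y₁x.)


Step 1: Find the fundamental solution (x₁, y₁) of x² - 95y² = 1.
  Expand √95 as a continued fraction. a₀ = ⌊√95⌋ = 9; iterate m_{k+1} = d_k·a_k − m_k, d_{k+1} = (95 − m_{k+1}²)/d_k, a_{k+1} = ⌊(a₀ + m_{k+1})/d_{k+1}⌋ (starting m₀ = 0, d₀ = 1), with convergents p_k = a_k·p_{k-1} + p_{k-2}, q_k = a_k·q_{k-1} + q_{k-2} (p₋₁ = 1, q₋₁ = 0):
  k = 0: a₀ = 9; p₀/q₀ = 9/1; p₀² − 95·q₀² = 81 − 95 = -14.
  k = 1: m = 9, d = 14, a = ⌊(9 + 9)/14⌋ = 1; p/q = (1·9 + 1)/(1·1 + 0) = 10/1; p² − 95·q² = 100 − 95 = 5.
  k = 2: m = 5, d = 5, a = ⌊(9 + 5)/5⌋ = 2; p/q = (2·10 + 9)/(2·1 + 1) = 29/3; p² − 95·q² = 841 − 855 = -14.
  k = 3: m = 5, d = 14, a = ⌊(9 + 5)/14⌋ = 1; p/q = (1·29 + 10)/(1·3 + 1) = 39/4; p² − 95·q² = 1521 − 1520 = 1.
  The first convergent with p² − 95·q² = 1 gives the fundamental solution (x₁, y₁) = (39, 4).
Step 2: Apply the recurrence (x_{n+1}, y_{n+1}) = (x₁x_n + 95y₁y_n, x₁y_n + y₁x_n) repeatedly.
  From (x_1, y_1) = (39, 4): x_2 = 39·39 + 95·4·4 = 3041; y_2 = 39·4 + 4·39 = 312.
  From (x_2, y_2) = (3041, 312): x_3 = 39·3041 + 95·4·312 = 237159; y_3 = 39·312 + 4·3041 = 24332.
Step 3: Verify x_3² - 95·y_3² = 56244391281 - 56244391280 = 1 (should be 1). ✓

(x_1, y_1) = (39, 4); (x_3, y_3) = (237159, 24332).


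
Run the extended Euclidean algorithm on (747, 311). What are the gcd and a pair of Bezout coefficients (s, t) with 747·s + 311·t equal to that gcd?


Euclidean algorithm on (747, 311) — divide until remainder is 0:
  747 = 2 · 311 + 125
  311 = 2 · 125 + 61
  125 = 2 · 61 + 3
  61 = 20 · 3 + 1
  3 = 3 · 1 + 0
gcd(747, 311) = 1.
Track Bezout coefficients alongside the remainders: start with r₀ = 747 = a·1 + b·0 (s = 1, t = 0) and r₁ = 311 = a·0 + b·1 (s = 0, t = 1); each new remainder r_{k+1} = r_{k-1} − q_k·r_k inherits s_{k+1} = s_{k-1} − q_k·s_k, t_{k+1} = t_{k-1} − q_k·t_k, so r_k = a·s_k + b·t_k at every step:
  q = 2: r = 125, s = 1 − 2·0 = 1, t = 0 − 2·1 = -2  (check: 747·1 + 311·(-2) = 125)
  q = 2: r = 61, s = 0 − 2·1 = -2, t = 1 − 2·(-2) = 5  (check: 747·(-2) + 311·5 = 61)
  q = 2: r = 3, s = 1 − 2·(-2) = 5, t = -2 − 2·5 = -12  (check: 747·5 + 311·(-12) = 3)
  q = 20: r = 1, s = -2 − 20·5 = -102, t = 5 − 20·(-12) = 245  (check: 747·(-102) + 311·245 = 1)
The row with r = 1 (the gcd) gives the Bezout coefficients s = -102, t = 245.
Result: 747 · (-102) + 311 · (245) = 1.

gcd(747, 311) = 1; s = -102, t = 245 (check: 747·(-102) + 311·245 = 1).


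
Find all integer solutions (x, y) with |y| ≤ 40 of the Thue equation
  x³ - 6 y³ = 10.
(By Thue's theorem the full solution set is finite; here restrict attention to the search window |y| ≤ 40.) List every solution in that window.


The equation is x³ - 6y³ = 10. For fixed y, x³ = 6·y³ + 10, so a solution requires the RHS to be a perfect cube.
Strategy: iterate y from -40 to 40, compute RHS = 6·y³ + 10, and check whether it is a (positive or negative) perfect cube.
Check small values of y:
  y = 0: RHS = 10 is not a perfect cube.
  y = 1: RHS = 16 is not a perfect cube.
  y = -1: RHS = 4 is not a perfect cube.
  y = 2: RHS = 58 is not a perfect cube.
  y = -2: RHS = -38 is not a perfect cube.
  y = 3: RHS = 172 is not a perfect cube.
  y = -3: RHS = -152 is not a perfect cube.
Continuing the search up to |y| = 40 finds no solutions either.
No (x, y) in the scanned range satisfies the equation.

No integer solutions with |y| ≤ 40.


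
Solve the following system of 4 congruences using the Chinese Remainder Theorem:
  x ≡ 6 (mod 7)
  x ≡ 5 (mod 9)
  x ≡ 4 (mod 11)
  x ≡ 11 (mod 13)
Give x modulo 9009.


Product of moduli M = 7 · 9 · 11 · 13 = 9009.
Merge one congruence at a time:
  Start: x ≡ 6 (mod 7).
  Combine with x ≡ 5 (mod 9); new modulus lcm = 63.
    Write x = 6 + 7·t and substitute into x ≡ 5 (mod 9): 7·t ≡ 5 − 6 = -1 (mod 9).
    Reduce coefficients mod 9: 7·t ≡ 8 (mod 9).
    The inverse of 7 mod 9 is 4 (since 7·4 = 28 = 3·9 + 1), so t ≡ 4·8 = 32 ≡ 5 (mod 9).
    Then x = 6 + 7·5 = 41, valid modulo lcm(7, 9) = 63: x ≡ 41 (mod 63).
  Combine with x ≡ 4 (mod 11); new modulus lcm = 693.
    Write x = 41 + 63·t and substitute into x ≡ 4 (mod 11): 63·t ≡ 4 − 41 = -37 (mod 11).
    Reduce coefficients mod 11: 8·t ≡ 7 (mod 11).
    The inverse of 8 mod 11 is 7 (since 8·7 = 56 = 5·11 + 1), so t ≡ 7·7 = 49 ≡ 5 (mod 11).
    Then x = 41 + 63·5 = 356, valid modulo lcm(63, 11) = 693: x ≡ 356 (mod 693).
  Combine with x ≡ 11 (mod 13); new modulus lcm = 9009.
    Write x = 356 + 693·t and substitute into x ≡ 11 (mod 13): 693·t ≡ 11 − 356 = -345 (mod 13).
    Reduce coefficients mod 13: 4·t ≡ 6 (mod 13).
    The inverse of 4 mod 13 is 10 (since 4·10 = 40 = 3·13 + 1), so t ≡ 10·6 = 60 ≡ 8 (mod 13).
    Then x = 356 + 693·8 = 5900, valid modulo lcm(693, 13) = 9009: x ≡ 5900 (mod 9009).
Verify against each original: 5900 mod 7 = 6, 5900 mod 9 = 5, 5900 mod 11 = 4, 5900 mod 13 = 11.

x ≡ 5900 (mod 9009).


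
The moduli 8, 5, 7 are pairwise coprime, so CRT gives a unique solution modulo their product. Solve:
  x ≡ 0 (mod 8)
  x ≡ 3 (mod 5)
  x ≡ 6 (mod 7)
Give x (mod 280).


Moduli 8, 5, 7 are pairwise coprime; by CRT there is a unique solution modulo M = 8 · 5 · 7 = 280.
Solve pairwise, accumulating the modulus:
  Start with x ≡ 0 (mod 8).
  Combine with x ≡ 3 (mod 5): since gcd(8, 5) = 1, we get a unique residue mod 40.
    Write x = 0 + 8·t and substitute into x ≡ 3 (mod 5): 8·t ≡ 3 − 0 = 3 (mod 5).
    Reduce coefficients mod 5: 3·t ≡ 3 (mod 5).
    The inverse of 3 mod 5 is 2 (since 3·2 = 6 = 1·5 + 1), so t ≡ 2·3 = 6 ≡ 1 (mod 5).
    Then x = 0 + 8·1 = 8, valid modulo lcm(8, 5) = 40: x ≡ 8 (mod 40).
  Combine with x ≡ 6 (mod 7): since gcd(40, 7) = 1, we get a unique residue mod 280.
    Write x = 8 + 40·t and substitute into x ≡ 6 (mod 7): 40·t ≡ 6 − 8 = -2 (mod 7).
    Reduce coefficients mod 7: 5·t ≡ 5 (mod 7).
    The inverse of 5 mod 7 is 3 (since 5·3 = 15 = 2·7 + 1), so t ≡ 3·5 = 15 ≡ 1 (mod 7).
    Then x = 8 + 40·1 = 48, valid modulo lcm(40, 7) = 280: x ≡ 48 (mod 280).
Verify: 48 mod 8 = 0 ✓, 48 mod 5 = 3 ✓, 48 mod 7 = 6 ✓.

x ≡ 48 (mod 280).


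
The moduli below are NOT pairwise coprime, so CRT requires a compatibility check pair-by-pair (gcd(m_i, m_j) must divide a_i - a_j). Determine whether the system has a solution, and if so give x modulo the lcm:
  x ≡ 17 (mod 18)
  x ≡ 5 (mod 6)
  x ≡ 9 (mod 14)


Moduli 18, 6, 14 are not pairwise coprime, so CRT works modulo lcm(m_i) when all pairwise compatibility conditions hold.
Pairwise compatibility: gcd(m_i, m_j) must divide a_i - a_j for every pair.
Merge one congruence at a time:
  Start: x ≡ 17 (mod 18).
  Combine with x ≡ 5 (mod 6): gcd(18, 6) = 6; 5 - 17 = -12, which IS divisible by 6, so compatible.
    Write x = 17 + 18·t and substitute into x ≡ 5 (mod 6): 18·t ≡ 5 − 17 = -12 (mod 6).
    Divide the congruence (and modulus) by g = 6: 3·t ≡ -2 (mod 1).
    Modulo 1 every t works; take t = 0.
    Then x = 17 + 18·0 = 17, valid modulo lcm(18, 6) = 18: x ≡ 17 (mod 18).
  Combine with x ≡ 9 (mod 14): gcd(18, 14) = 2; 9 - 17 = -8, which IS divisible by 2, so compatible.
    Write x = 17 + 18·t and substitute into x ≡ 9 (mod 14): 18·t ≡ 9 − 17 = -8 (mod 14).
    Divide the congruence (and modulus) by g = 2: 9·t ≡ -4 (mod 7).
    Reduce coefficients mod 7: 2·t ≡ 3 (mod 7).
    The inverse of 2 mod 7 is 4 (since 2·4 = 8 = 1·7 + 1), so t ≡ 4·3 = 12 ≡ 5 (mod 7).
    Then x = 17 + 18·5 = 107, valid modulo lcm(18, 14) = 126: x ≡ 107 (mod 126).
Verify: 107 mod 18 = 17, 107 mod 6 = 5, 107 mod 14 = 9.

x ≡ 107 (mod 126).


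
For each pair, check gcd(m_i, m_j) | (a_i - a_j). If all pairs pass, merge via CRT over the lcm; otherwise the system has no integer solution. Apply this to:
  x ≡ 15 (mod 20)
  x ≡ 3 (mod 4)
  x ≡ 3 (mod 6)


Moduli 20, 4, 6 are not pairwise coprime, so CRT works modulo lcm(m_i) when all pairwise compatibility conditions hold.
Pairwise compatibility: gcd(m_i, m_j) must divide a_i - a_j for every pair.
Merge one congruence at a time:
  Start: x ≡ 15 (mod 20).
  Combine with x ≡ 3 (mod 4): gcd(20, 4) = 4; 3 - 15 = -12, which IS divisible by 4, so compatible.
    Write x = 15 + 20·t and substitute into x ≡ 3 (mod 4): 20·t ≡ 3 − 15 = -12 (mod 4).
    Divide the congruence (and modulus) by g = 4: 5·t ≡ -3 (mod 1).
    Modulo 1 every t works; take t = 0.
    Then x = 15 + 20·0 = 15, valid modulo lcm(20, 4) = 20: x ≡ 15 (mod 20).
  Combine with x ≡ 3 (mod 6): gcd(20, 6) = 2; 3 - 15 = -12, which IS divisible by 2, so compatible.
    Write x = 15 + 20·t and substitute into x ≡ 3 (mod 6): 20·t ≡ 3 − 15 = -12 (mod 6).
    Divide the congruence (and modulus) by g = 2: 10·t ≡ -6 (mod 3).
    Reduce coefficients mod 3: 1·t ≡ 0 (mod 3).
    So t ≡ 0 (mod 3).
    Then x = 15 + 20·0 = 15, valid modulo lcm(20, 6) = 60: x ≡ 15 (mod 60).
Verify: 15 mod 20 = 15, 15 mod 4 = 3, 15 mod 6 = 3.

x ≡ 15 (mod 60).


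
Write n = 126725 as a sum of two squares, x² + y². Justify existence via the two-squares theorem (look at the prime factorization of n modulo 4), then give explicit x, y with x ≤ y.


Step 1: Factor n = 126725 = 5^2 · 37 · 137.
Step 2: Check the mod-4 condition on each prime factor: 5 ≡ 1 (mod 4), exponent 2; 37 ≡ 1 (mod 4), exponent 1; 137 ≡ 1 (mod 4), exponent 1.
All primes ≡ 3 (mod 4) appear to even exponent (or don't appear), so by the two-squares theorem n IS expressible as a sum of two squares.
Step 3: Build a representation. Group n = k² · m with k = 5 and m = 37 · 137 = 5069 (a product of primes ≡ 1 (mod 4)); a representation of m scales to one of n via (k·x)² + (k·y)² = k²(x² + y²). Each prime p ≡ 1 (mod 4) is itself a sum of two squares; find a² by testing p − a² for a perfect square:
  37: 37 − 1² = 36 = 6² ⇒ 37 = 1² + 6².
  137: 137 − 1² = 136, 137 − 2² = 133, 137 − 3² = 128, 137 − 4² = 121 = 11² ⇒ 137 = 4² + 11².
  Combine using the Brahmagupta–Fibonacci identity (a² + b²)(c² + d²) = (ac − bd)² + (ad + bc)² = (ac + bd)² + (ad − bc)²:
  37 · 137 = 5069: from (1² + 6²)(4² + 11²), take (1·4 − 6·11, 1·11 + 6·4) = (4 − 66, 11 + 24) = (-62, 35); dropping signs (only squares matter) gives (62, 35); check 62² + 35² = 3844 + 1225 = 5069 ✓.
  Scale by k = 5: (5·62, 5·35) = (310, 175).
Step 4: Order so x ≤ y and verify: 175² + 310² = 30625 + 96100 = 126725 = n. ✓

n = 126725 = 175² + 310² (one valid representation with x ≤ y).


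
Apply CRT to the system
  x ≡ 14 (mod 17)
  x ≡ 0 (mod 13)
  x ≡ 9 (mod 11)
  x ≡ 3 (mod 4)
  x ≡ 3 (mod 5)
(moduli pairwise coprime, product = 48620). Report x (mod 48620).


Product of moduli M = 17 · 13 · 11 · 4 · 5 = 48620.
Merge one congruence at a time:
  Start: x ≡ 14 (mod 17).
  Combine with x ≡ 0 (mod 13); new modulus lcm = 221.
    Write x = 14 + 17·t and substitute into x ≡ 0 (mod 13): 17·t ≡ 0 − 14 = -14 (mod 13).
    Reduce coefficients mod 13: 4·t ≡ 12 (mod 13).
    The inverse of 4 mod 13 is 10 (since 4·10 = 40 = 3·13 + 1), so t ≡ 10·12 = 120 ≡ 3 (mod 13).
    Then x = 14 + 17·3 = 65, valid modulo lcm(17, 13) = 221: x ≡ 65 (mod 221).
  Combine with x ≡ 9 (mod 11); new modulus lcm = 2431.
    Write x = 65 + 221·t and substitute into x ≡ 9 (mod 11): 221·t ≡ 9 − 65 = -56 (mod 11).
    Reduce coefficients mod 11: 1·t ≡ 10 (mod 11).
    So t ≡ 10 (mod 11).
    Then x = 65 + 221·10 = 2275, valid modulo lcm(221, 11) = 2431: x ≡ 2275 (mod 2431).
  Combine with x ≡ 3 (mod 4); new modulus lcm = 9724.
    Write x = 2275 + 2431·t and substitute into x ≡ 3 (mod 4): 2431·t ≡ 3 − 2275 = -2272 (mod 4).
    Reduce coefficients mod 4: 3·t ≡ 0 (mod 4).
    The inverse of 3 mod 4 is 3 (since 3·3 = 9 = 2·4 + 1), so t ≡ 3·0 = 0 ≡ 0 (mod 4).
    Then x = 2275 + 2431·0 = 2275, valid modulo lcm(2431, 4) = 9724: x ≡ 2275 (mod 9724).
  Combine with x ≡ 3 (mod 5); new modulus lcm = 48620.
    Write x = 2275 + 9724·t and substitute into x ≡ 3 (mod 5): 9724·t ≡ 3 − 2275 = -2272 (mod 5).
    Reduce coefficients mod 5: 4·t ≡ 3 (mod 5).
    The inverse of 4 mod 5 is 4 (since 4·4 = 16 = 3·5 + 1), so t ≡ 4·3 = 12 ≡ 2 (mod 5).
    Then x = 2275 + 9724·2 = 21723, valid modulo lcm(9724, 5) = 48620: x ≡ 21723 (mod 48620).
Verify against each original: 21723 mod 17 = 14, 21723 mod 13 = 0, 21723 mod 11 = 9, 21723 mod 4 = 3, 21723 mod 5 = 3.

x ≡ 21723 (mod 48620).


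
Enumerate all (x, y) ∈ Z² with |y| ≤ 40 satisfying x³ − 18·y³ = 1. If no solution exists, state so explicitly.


The equation is x³ - 18y³ = 1. For fixed y, x³ = 18·y³ + 1, so a solution requires the RHS to be a perfect cube.
Strategy: iterate y from -40 to 40, compute RHS = 18·y³ + 1, and check whether it is a (positive or negative) perfect cube.
Check small values of y:
  y = 0: RHS = 1 = (1)³ ⇒ x = 1 works.
  y = 1: RHS = 19 is not a perfect cube.
  y = -1: RHS = -17 is not a perfect cube.
  y = 2: RHS = 145 is not a perfect cube.
  y = -2: RHS = -143 is not a perfect cube.
  y = 3: RHS = 487 is not a perfect cube.
  y = -3: RHS = -485 is not a perfect cube.
Continuing the search up to |y| = 40 finds no further solutions beyond those listed.
Collected solutions: (1, 0).

Solutions (with |y| ≤ 40): (1, 0).


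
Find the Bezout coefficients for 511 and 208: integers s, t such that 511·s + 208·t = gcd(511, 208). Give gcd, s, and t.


Euclidean algorithm on (511, 208) — divide until remainder is 0:
  511 = 2 · 208 + 95
  208 = 2 · 95 + 18
  95 = 5 · 18 + 5
  18 = 3 · 5 + 3
  5 = 1 · 3 + 2
  3 = 1 · 2 + 1
  2 = 2 · 1 + 0
gcd(511, 208) = 1.
Track Bezout coefficients alongside the remainders: start with r₀ = 511 = a·1 + b·0 (s = 1, t = 0) and r₁ = 208 = a·0 + b·1 (s = 0, t = 1); each new remainder r_{k+1} = r_{k-1} − q_k·r_k inherits s_{k+1} = s_{k-1} − q_k·s_k, t_{k+1} = t_{k-1} − q_k·t_k, so r_k = a·s_k + b·t_k at every step:
  q = 2: r = 95, s = 1 − 2·0 = 1, t = 0 − 2·1 = -2  (check: 511·1 + 208·(-2) = 95)
  q = 2: r = 18, s = 0 − 2·1 = -2, t = 1 − 2·(-2) = 5  (check: 511·(-2) + 208·5 = 18)
  q = 5: r = 5, s = 1 − 5·(-2) = 11, t = -2 − 5·5 = -27  (check: 511·11 + 208·(-27) = 5)
  q = 3: r = 3, s = -2 − 3·11 = -35, t = 5 − 3·(-27) = 86  (check: 511·(-35) + 208·86 = 3)
  q = 1: r = 2, s = 11 − 1·(-35) = 46, t = -27 − 1·86 = -113  (check: 511·46 + 208·(-113) = 2)
  q = 1: r = 1, s = -35 − 1·46 = -81, t = 86 − 1·(-113) = 199  (check: 511·(-81) + 208·199 = 1)
The row with r = 1 (the gcd) gives the Bezout coefficients s = -81, t = 199.
Result: 511 · (-81) + 208 · (199) = 1.

gcd(511, 208) = 1; s = -81, t = 199 (check: 511·(-81) + 208·199 = 1).
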